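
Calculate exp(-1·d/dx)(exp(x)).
e^{x - 1}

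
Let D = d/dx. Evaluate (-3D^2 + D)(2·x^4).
8 x^{2} \left(x - 9\right)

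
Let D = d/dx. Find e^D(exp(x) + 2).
e^{x + 1} + 2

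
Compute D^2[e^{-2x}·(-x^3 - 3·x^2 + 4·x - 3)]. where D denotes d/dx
2 \left(- 2 x^{3} + 17 x - 17\right) e^{- 2 x}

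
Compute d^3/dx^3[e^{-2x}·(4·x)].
16 \left(3 - 2 x\right) e^{- 2 x}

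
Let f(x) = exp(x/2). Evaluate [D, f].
\frac{e^{\frac{x}{2}}}{2}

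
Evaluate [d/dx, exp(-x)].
- e^{- x}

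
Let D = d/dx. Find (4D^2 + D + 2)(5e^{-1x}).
25 e^{- x}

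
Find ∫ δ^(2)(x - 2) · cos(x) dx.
- \cos{\left(2 \right)}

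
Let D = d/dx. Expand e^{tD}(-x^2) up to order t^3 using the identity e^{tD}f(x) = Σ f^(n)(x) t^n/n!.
- t^{2} - 2 t x - x^{2}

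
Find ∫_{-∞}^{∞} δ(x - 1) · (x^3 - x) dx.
0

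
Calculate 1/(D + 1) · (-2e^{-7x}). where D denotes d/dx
\frac{e^{- 7 x}}{3}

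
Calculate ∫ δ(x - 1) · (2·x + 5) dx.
7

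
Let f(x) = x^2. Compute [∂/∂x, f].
2 x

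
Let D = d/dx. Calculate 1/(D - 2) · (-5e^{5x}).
- \frac{5 e^{5 x}}{3}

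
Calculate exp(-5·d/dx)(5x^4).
5 x^{4} - 100 x^{3} + 750 x^{2} - 2500 x + 3125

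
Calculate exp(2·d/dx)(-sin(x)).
- \sin{\left(x + 2 \right)}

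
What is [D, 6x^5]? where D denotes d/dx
30 x^{4}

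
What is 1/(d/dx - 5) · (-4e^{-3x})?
\frac{e^{- 3 x}}{2}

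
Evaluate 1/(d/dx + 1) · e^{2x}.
\frac{e^{2 x}}{3}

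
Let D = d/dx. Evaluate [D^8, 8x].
64D^{7}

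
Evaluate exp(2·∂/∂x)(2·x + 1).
2 x + 5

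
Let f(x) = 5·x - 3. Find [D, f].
5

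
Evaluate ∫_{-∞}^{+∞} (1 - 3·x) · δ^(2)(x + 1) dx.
0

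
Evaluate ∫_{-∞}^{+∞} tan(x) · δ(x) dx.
0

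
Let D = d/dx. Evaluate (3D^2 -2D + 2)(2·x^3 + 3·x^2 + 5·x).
4 x^{3} - 6 x^{2} + 34 x + 8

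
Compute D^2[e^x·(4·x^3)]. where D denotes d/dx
4 x \left(x^{2} + 6 x + 6\right) e^{x}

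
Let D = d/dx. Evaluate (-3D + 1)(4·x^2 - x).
4 x^{2} - 25 x + 3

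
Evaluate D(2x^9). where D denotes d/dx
18 x^{8}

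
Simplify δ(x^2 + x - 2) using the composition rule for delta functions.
\frac{\delta(x + 2) + \delta(x - 1)}{3}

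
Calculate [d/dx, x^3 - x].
3 x^{2} - 1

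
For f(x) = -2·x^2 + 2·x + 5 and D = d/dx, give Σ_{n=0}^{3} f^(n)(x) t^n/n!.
- 2 t^{2} - 2 t \left(2 x - 1\right) - 2 x^{2} + 2 x + 5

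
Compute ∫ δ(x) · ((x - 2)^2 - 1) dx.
3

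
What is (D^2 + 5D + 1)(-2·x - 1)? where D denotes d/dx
- 2 x - 11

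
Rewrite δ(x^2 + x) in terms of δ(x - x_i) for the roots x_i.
\frac{\delta(x + 1) + \delta(x)}{1}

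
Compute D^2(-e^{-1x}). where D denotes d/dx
- e^{- x}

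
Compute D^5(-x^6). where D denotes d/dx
- 720 x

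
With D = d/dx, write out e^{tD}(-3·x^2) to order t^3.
- 3 t^{2} - 6 t x - 3 x^{2}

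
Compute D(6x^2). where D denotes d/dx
12 x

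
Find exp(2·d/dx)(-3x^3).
- 3 x^{3} - 18 x^{2} - 36 x - 24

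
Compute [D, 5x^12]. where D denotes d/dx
60 x^{11}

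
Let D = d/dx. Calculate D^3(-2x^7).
- 420 x^{4}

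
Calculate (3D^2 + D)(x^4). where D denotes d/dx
4 x^{2} \left(x + 9\right)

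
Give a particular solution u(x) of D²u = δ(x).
\frac{|x|}{2}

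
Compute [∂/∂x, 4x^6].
24 x^{5}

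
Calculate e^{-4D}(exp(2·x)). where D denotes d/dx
e^{2 x - 8}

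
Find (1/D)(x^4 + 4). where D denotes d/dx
\frac{x^{5}}{5} + 4 x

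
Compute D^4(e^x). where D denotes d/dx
e^{x}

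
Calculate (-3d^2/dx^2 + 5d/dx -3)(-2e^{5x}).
106 e^{5 x}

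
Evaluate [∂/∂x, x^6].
6 x^{5}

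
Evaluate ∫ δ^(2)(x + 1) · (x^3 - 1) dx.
-6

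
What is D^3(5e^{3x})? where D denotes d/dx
135 e^{3 x}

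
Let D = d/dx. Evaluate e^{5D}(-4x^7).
- 4 x^{7} - 140 x^{6} - 2100 x^{5} - 17500 x^{4} - 87500 x^{3} - 262500 x^{2} - 437500 x - 312500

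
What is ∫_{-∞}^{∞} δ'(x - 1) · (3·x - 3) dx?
-3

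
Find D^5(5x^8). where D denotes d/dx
33600 x^{3}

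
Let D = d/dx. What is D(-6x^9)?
- 54 x^{8}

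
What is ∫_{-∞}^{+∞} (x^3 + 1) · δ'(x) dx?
0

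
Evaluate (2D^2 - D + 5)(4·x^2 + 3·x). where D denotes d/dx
20 x^{2} + 7 x + 13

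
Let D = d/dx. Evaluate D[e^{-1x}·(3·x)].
3 \left(1 - x\right) e^{- x}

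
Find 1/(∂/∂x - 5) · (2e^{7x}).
e^{7 x}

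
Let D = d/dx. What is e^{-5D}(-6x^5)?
- 6 x^{5} + 150 x^{4} - 1500 x^{3} + 7500 x^{2} - 18750 x + 18750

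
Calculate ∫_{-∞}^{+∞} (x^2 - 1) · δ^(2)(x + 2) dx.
2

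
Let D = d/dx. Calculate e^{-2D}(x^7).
x^{7} - 14 x^{6} + 84 x^{5} - 280 x^{4} + 560 x^{3} - 672 x^{2} + 448 x - 128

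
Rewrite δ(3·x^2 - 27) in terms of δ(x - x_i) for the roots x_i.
\frac{\delta(x - 3) + \delta(x + 3)}{18}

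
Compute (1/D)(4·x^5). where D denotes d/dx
\frac{2 x^{6}}{3}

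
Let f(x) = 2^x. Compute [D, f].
2^{x} \log{\left(2 \right)}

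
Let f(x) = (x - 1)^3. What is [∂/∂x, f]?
3 \left(x - 1\right)^{2}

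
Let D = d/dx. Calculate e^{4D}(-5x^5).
- 5 x^{5} - 100 x^{4} - 800 x^{3} - 3200 x^{2} - 6400 x - 5120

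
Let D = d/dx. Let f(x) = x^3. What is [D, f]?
3 x^{2}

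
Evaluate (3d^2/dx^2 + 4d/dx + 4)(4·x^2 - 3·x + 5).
16 x^{2} + 20 x + 32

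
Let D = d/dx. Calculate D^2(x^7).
42 x^{5}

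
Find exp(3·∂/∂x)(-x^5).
- x^{5} - 15 x^{4} - 90 x^{3} - 270 x^{2} - 405 x - 243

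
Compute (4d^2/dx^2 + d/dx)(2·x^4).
8 x^{2} \left(x + 12\right)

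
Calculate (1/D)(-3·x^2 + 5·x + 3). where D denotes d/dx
- x^{3} + \frac{5 x^{2}}{2} + 3 x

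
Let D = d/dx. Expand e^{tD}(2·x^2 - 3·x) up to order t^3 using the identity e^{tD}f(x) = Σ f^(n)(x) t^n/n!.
2 t^{2} + t \left(4 x - 3\right) + 2 x^{2} - 3 x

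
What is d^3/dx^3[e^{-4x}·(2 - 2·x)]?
32 \left(4 x - 7\right) e^{- 4 x}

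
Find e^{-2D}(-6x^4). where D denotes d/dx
- 6 x^{4} + 48 x^{3} - 144 x^{2} + 192 x - 96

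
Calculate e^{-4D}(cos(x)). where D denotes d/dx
\cos{\left(x - 4 \right)}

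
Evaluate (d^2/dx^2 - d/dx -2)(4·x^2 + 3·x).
- 8 x^{2} - 14 x + 5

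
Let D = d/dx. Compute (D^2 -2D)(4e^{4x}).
32 e^{4 x}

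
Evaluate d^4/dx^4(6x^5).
720 x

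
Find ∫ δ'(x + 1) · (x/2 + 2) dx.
- \frac{1}{2}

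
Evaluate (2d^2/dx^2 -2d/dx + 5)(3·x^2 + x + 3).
15 x^{2} - 7 x + 25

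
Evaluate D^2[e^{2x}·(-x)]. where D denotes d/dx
4 \left(- x - 1\right) e^{2 x}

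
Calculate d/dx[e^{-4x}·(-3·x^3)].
x^{2} \left(12 x - 9\right) e^{- 4 x}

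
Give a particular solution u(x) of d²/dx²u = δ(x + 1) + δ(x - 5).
\frac{|x + 1|}{2} + \frac{|x - 5|}{2}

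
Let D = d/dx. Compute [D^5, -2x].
-10D^{4}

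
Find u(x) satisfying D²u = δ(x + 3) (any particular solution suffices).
\frac{|x + 3|}{2}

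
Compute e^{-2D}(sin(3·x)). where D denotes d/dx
\sin{\left(3 x - 6 \right)}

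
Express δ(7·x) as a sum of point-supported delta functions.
\frac{\delta(x)}{7}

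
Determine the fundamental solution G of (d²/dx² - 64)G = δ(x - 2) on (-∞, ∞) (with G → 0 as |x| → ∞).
-\frac{e^{-8|x - 2|}}{16}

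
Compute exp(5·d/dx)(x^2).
x^{2} + 10 x + 25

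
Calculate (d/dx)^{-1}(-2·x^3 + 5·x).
- \frac{x^{4}}{2} + \frac{5 x^{2}}{2}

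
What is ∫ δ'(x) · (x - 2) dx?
-1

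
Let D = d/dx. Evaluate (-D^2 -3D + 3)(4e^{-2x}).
20 e^{- 2 x}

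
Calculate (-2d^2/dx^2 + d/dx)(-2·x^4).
8 x^{2} \left(6 - x\right)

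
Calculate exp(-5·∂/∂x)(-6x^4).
- 6 x^{4} + 120 x^{3} - 900 x^{2} + 3000 x - 3750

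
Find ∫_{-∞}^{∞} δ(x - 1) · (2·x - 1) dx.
1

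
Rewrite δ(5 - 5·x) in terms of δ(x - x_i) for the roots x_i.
\frac{\delta(x - 1)}{5}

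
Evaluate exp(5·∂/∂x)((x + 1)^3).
x^{3} + 18 x^{2} + 108 x + 216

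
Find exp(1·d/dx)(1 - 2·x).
- 2 x - 1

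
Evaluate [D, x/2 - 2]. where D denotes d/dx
\frac{1}{2}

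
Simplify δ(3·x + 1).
\frac{\delta(x + 1/3)}{3}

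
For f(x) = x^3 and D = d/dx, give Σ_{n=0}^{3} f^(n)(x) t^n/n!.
t^{3} + 3 t^{2} x + 3 t x^{2} + x^{3}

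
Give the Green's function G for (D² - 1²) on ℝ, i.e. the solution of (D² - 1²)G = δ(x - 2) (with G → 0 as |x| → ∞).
-\frac{e^{-|x - 2|}}{2}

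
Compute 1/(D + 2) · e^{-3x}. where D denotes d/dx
- e^{- 3 x}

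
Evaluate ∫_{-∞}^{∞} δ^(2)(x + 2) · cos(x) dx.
- \cos{\left(2 \right)}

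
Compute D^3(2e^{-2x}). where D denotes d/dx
- 16 e^{- 2 x}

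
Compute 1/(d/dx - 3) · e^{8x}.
\frac{e^{8 x}}{5}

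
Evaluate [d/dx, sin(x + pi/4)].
\cos{\left(x + \frac{\pi}{4} \right)}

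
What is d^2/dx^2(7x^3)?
42 x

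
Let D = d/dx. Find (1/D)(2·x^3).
\frac{x^{4}}{2}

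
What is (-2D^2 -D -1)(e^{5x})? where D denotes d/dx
- 56 e^{5 x}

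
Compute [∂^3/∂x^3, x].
3\frac{d^{2}}{dx^{2}}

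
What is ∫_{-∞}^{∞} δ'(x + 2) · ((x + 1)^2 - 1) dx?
2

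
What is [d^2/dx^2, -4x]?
-8\frac{d}{dx}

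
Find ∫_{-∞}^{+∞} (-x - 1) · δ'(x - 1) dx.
1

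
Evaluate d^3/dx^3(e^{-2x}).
- 8 e^{- 2 x}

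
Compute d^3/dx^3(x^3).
6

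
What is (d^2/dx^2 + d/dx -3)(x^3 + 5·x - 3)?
- 3 x^{3} + 3 x^{2} - 9 x + 14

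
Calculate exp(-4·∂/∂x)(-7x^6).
- 7 x^{6} + 168 x^{5} - 1680 x^{4} + 8960 x^{3} - 26880 x^{2} + 43008 x - 28672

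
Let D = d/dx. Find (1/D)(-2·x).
- x^{2}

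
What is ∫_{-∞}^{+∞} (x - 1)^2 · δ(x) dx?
1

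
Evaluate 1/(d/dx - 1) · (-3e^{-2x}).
e^{- 2 x}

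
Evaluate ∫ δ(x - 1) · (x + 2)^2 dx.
9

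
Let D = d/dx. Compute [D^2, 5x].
10D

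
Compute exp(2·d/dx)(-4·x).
- 4 x - 8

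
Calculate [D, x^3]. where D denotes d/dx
3 x^{2}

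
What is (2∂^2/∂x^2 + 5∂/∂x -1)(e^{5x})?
74 e^{5 x}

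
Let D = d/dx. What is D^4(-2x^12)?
- 23760 x^{8}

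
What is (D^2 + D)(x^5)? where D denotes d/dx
5 x^{3} \left(x + 4\right)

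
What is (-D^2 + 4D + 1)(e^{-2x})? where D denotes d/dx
- 11 e^{- 2 x}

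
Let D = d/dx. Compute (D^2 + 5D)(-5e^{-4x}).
20 e^{- 4 x}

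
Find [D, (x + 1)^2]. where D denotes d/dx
2 x + 2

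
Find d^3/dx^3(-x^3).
-6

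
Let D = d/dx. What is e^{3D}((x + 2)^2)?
x^{2} + 10 x + 25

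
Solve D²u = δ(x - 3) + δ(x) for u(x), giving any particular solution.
\frac{|x - 3|}{2} + \frac{|x|}{2}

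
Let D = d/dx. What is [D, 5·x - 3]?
5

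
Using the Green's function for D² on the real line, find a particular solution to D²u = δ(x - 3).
\frac{|x - 3|}{2}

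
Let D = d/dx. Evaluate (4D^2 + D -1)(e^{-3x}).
32 e^{- 3 x}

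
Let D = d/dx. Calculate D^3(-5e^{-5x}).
625 e^{- 5 x}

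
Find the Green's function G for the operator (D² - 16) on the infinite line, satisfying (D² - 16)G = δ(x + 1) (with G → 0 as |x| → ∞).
-\frac{e^{-4|x + 1|}}{8}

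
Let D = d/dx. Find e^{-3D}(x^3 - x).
x^{3} - 9 x^{2} + 26 x - 24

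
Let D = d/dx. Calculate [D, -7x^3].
- 21 x^{2}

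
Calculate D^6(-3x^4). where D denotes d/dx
0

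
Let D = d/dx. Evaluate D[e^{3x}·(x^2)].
x \left(3 x + 2\right) e^{3 x}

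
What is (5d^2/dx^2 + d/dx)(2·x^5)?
10 x^{3} \left(x + 20\right)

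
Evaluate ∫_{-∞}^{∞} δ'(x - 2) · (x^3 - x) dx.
-11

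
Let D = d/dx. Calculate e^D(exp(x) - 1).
e^{x + 1} - 1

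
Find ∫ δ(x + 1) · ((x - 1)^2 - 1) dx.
3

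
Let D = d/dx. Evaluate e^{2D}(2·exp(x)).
2 e^{x + 2}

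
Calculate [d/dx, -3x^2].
- 6 x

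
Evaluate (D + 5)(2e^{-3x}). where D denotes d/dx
4 e^{- 3 x}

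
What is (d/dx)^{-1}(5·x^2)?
\frac{5 x^{3}}{3}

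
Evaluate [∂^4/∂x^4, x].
4\frac{d^{3}}{dx^{3}}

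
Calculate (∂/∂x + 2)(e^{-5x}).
- 3 e^{- 5 x}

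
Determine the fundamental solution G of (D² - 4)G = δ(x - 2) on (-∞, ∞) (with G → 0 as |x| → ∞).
-\frac{e^{-2|x - 2|}}{4}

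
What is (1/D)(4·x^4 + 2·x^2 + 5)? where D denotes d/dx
\frac{4 x^{5}}{5} + \frac{2 x^{3}}{3} + 5 x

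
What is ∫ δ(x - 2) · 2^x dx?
4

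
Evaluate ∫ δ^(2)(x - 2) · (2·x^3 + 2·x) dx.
24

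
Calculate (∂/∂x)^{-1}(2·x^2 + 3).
\frac{2 x^{3}}{3} + 3 x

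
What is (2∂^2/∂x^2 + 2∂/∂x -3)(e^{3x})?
21 e^{3 x}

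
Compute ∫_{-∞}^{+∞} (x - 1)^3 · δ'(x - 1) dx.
0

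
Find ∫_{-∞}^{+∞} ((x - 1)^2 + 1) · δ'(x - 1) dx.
0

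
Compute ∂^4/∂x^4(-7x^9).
- 21168 x^{5}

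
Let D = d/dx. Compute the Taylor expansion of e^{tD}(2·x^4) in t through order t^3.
2 x \left(4 t^{3} + 6 t^{2} x + 4 t x^{2} + x^{3}\right)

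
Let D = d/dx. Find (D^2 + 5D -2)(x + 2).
1 - 2 x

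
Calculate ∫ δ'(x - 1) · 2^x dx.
- \log{\left(4 \right)}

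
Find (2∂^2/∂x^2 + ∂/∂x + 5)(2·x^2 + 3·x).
10 x^{2} + 19 x + 11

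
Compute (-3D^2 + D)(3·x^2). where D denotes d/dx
6 x - 18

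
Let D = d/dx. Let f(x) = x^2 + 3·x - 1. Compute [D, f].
2 x + 3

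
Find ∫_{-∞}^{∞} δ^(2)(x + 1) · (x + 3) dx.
0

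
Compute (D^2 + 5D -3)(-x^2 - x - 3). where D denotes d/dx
3 x^{2} - 7 x + 2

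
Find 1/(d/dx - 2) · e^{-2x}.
- \frac{e^{- 2 x}}{4}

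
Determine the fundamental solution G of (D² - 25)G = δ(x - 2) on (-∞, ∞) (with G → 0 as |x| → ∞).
-\frac{e^{-5|x - 2|}}{10}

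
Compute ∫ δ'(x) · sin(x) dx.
-1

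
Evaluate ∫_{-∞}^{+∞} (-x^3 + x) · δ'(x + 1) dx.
2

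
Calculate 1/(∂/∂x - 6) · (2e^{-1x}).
- \frac{2 e^{- x}}{7}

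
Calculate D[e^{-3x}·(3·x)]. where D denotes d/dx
3 \left(1 - 3 x\right) e^{- 3 x}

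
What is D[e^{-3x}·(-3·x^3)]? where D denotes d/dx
9 x^{2} \left(x - 1\right) e^{- 3 x}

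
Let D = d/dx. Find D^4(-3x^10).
- 15120 x^{6}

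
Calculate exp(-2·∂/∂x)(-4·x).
8 - 4 x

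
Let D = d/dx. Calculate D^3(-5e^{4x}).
- 320 e^{4 x}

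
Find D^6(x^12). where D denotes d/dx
665280 x^{6}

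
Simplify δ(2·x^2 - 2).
\frac{\delta(x - 1) + \delta(x + 1)}{4}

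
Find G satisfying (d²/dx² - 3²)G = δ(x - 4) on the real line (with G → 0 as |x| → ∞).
-\frac{e^{-3|x - 4|}}{6}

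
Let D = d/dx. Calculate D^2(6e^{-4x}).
96 e^{- 4 x}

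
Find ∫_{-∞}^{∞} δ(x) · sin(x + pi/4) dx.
\frac{\sqrt{2}}{2}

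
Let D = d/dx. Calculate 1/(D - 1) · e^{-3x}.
- \frac{e^{- 3 x}}{4}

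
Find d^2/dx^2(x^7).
42 x^{5}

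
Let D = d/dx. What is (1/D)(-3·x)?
- \frac{3 x^{2}}{2}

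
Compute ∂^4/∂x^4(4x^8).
6720 x^{4}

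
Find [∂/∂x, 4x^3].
12 x^{2}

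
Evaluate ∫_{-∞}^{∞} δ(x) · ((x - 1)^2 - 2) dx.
-1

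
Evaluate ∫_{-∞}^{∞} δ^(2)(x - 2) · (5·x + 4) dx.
0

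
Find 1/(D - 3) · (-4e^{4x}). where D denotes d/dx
- 4 e^{4 x}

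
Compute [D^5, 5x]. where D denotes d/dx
25D^{4}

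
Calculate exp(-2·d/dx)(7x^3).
7 x^{3} - 42 x^{2} + 84 x - 56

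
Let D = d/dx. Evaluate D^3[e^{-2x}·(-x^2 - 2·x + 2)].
4 \left(2 x^{2} - 2 x - 7\right) e^{- 2 x}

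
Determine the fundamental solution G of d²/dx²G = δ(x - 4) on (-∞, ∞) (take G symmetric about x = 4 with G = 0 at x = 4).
\frac{|x - 4|}{2}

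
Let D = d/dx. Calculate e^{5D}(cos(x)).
\cos{\left(x + 5 \right)}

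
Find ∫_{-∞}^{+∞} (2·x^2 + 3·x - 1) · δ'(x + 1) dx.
1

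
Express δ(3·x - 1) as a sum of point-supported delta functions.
\frac{\delta(x - 1/3)}{3}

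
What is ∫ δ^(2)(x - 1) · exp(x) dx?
e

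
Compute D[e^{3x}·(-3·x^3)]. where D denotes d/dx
9 x^{2} \left(- x - 1\right) e^{3 x}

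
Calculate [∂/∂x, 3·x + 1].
3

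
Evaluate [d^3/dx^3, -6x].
-18\frac{d^{2}}{dx^{2}}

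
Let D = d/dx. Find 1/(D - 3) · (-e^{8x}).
- \frac{e^{8 x}}{5}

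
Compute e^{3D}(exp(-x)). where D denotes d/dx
e^{- x - 3}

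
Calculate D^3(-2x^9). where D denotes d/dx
- 1008 x^{6}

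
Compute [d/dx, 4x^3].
12 x^{2}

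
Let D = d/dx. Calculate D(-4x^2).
- 8 x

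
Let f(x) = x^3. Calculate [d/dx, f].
3 x^{2}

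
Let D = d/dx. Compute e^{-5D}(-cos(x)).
- \cos{\left(x - 5 \right)}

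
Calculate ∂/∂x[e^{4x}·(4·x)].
\left(16 x + 4\right) e^{4 x}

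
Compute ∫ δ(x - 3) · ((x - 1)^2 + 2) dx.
6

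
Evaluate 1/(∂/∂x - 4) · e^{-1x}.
- \frac{e^{- x}}{5}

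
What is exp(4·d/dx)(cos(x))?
\cos{\left(x + 4 \right)}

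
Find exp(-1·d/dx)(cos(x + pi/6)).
\cos{\left(x - 1 + \frac{\pi}{6} \right)}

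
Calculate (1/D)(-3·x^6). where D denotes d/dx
- \frac{3 x^{7}}{7}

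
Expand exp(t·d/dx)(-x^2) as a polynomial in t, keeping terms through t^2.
- t^{2} - 2 t x - x^{2}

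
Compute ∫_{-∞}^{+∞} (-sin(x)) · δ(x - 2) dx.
- \sin{\left(2 \right)}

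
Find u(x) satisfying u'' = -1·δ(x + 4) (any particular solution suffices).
-\frac{|x + 4|}{2}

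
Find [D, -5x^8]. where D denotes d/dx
- 40 x^{7}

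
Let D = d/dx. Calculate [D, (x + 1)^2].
2 x + 2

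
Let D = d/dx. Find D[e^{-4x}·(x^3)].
x^{2} \left(3 - 4 x\right) e^{- 4 x}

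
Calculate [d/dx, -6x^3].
- 18 x^{2}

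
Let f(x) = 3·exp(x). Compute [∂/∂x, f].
3 e^{x}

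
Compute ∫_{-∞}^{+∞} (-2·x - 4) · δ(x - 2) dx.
-8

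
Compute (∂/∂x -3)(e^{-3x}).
- 6 e^{- 3 x}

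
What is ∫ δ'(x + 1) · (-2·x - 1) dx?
2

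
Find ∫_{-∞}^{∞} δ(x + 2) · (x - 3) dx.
-5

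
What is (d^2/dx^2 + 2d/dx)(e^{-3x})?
3 e^{- 3 x}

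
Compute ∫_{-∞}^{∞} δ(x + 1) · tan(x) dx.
- \tan{\left(1 \right)}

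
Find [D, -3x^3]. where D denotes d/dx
- 9 x^{2}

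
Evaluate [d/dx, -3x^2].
- 6 x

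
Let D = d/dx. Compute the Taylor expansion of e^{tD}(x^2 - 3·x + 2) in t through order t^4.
t^{2} + t \left(2 x - 3\right) + x^{2} - 3 x + 2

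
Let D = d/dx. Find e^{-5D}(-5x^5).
- 5 x^{5} + 125 x^{4} - 1250 x^{3} + 6250 x^{2} - 15625 x + 15625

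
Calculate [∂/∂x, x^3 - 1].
3 x^{2}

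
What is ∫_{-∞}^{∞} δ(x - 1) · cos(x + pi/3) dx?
\cos{\left(1 + \frac{\pi}{3} \right)}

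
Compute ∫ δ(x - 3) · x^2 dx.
9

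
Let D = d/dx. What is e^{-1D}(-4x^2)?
- 4 x^{2} + 8 x - 4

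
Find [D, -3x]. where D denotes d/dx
-3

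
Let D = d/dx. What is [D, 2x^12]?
24 x^{11}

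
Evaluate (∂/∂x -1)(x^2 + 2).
- x^{2} + 2 x - 2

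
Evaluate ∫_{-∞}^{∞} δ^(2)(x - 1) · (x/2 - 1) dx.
0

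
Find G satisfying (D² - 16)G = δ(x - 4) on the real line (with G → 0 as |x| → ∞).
-\frac{e^{-4|x - 4|}}{8}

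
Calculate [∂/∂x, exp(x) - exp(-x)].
2 \cosh{\left(x \right)}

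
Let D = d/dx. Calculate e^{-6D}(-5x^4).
- 5 x^{4} + 120 x^{3} - 1080 x^{2} + 4320 x - 6480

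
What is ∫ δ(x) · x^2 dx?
0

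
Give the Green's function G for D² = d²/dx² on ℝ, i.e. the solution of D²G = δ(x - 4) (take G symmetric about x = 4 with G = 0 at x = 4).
\frac{|x - 4|}{2}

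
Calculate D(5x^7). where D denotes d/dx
35 x^{6}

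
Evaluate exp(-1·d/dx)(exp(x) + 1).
e^{x - 1} + 1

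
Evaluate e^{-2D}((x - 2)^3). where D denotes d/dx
x^{3} - 12 x^{2} + 48 x - 64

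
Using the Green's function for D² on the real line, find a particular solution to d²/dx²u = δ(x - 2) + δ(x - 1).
\frac{|x - 2|}{2} + \frac{|x - 1|}{2}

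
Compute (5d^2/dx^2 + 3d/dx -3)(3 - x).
3 x - 12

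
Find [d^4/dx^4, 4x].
16\frac{d^{3}}{dx^{3}}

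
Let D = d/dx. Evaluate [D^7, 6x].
42D^{6}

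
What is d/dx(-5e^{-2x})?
10 e^{- 2 x}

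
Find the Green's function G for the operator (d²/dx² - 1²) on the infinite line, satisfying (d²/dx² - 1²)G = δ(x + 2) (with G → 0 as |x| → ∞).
-\frac{e^{-|x + 2|}}{2}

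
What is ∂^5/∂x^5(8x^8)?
53760 x^{3}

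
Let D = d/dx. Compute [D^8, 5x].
40D^{7}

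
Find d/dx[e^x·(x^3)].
x^{2} \left(x + 3\right) e^{x}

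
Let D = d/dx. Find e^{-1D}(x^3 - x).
x \left(x^{2} - 3 x + 2\right)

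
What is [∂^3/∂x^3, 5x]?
15\frac{d^{2}}{dx^{2}}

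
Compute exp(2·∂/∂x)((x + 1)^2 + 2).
x^{2} + 6 x + 11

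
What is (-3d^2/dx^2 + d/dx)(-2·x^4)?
8 x^{2} \left(9 - x\right)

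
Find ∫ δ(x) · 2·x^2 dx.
0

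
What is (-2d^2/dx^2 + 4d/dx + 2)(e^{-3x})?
- 28 e^{- 3 x}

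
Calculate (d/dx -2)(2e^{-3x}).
- 10 e^{- 3 x}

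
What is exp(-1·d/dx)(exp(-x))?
e^{1 - x}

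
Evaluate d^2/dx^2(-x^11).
- 110 x^{9}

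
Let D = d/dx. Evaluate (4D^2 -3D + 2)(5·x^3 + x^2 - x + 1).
10 x^{3} - 43 x^{2} + 112 x + 13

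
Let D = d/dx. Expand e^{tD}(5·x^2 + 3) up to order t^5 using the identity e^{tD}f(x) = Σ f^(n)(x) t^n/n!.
5 t^{2} + 10 t x + 5 x^{2} + 3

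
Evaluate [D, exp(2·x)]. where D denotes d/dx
2 e^{2 x}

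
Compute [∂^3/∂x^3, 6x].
18\frac{d^{2}}{dx^{2}}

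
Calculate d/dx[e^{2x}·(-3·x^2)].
6 x \left(- x - 1\right) e^{2 x}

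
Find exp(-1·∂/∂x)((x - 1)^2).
x^{2} - 4 x + 4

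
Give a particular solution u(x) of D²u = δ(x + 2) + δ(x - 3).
\frac{|x + 2|}{2} + \frac{|x - 3|}{2}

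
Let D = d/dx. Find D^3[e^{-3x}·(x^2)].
9 \left(- 3 x^{2} + 6 x - 2\right) e^{- 3 x}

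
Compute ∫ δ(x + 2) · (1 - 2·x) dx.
5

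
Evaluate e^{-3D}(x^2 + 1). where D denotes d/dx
x^{2} - 6 x + 10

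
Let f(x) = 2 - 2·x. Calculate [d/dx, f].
-2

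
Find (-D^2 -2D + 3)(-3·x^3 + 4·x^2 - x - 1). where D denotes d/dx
- 9 x^{3} + 30 x^{2} - x - 9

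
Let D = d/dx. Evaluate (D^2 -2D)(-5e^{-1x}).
- 15 e^{- x}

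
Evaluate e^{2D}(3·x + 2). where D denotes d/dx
3 x + 8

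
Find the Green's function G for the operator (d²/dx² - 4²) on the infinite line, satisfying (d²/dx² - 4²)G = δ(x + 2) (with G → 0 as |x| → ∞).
-\frac{e^{-4|x + 2|}}{8}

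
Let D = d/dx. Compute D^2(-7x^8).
- 392 x^{6}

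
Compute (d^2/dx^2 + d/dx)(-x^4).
4 x^{2} \left(- x - 3\right)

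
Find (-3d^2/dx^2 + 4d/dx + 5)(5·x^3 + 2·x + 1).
25 x^{3} + 60 x^{2} - 80 x + 13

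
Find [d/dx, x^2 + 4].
2 x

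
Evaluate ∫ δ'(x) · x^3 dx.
0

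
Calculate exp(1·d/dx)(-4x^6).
- 4 x^{6} - 24 x^{5} - 60 x^{4} - 80 x^{3} - 60 x^{2} - 24 x - 4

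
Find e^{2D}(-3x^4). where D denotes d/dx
- 3 x^{4} - 24 x^{3} - 72 x^{2} - 96 x - 48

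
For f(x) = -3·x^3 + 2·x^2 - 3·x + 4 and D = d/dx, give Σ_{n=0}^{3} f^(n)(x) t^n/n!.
- 3 t^{3} - t^{2} \left(9 x - 2\right) - t \left(9 x^{2} - 4 x + 3\right) - 3 x^{3} + 2 x^{2} - 3 x + 4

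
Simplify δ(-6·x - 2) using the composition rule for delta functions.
\frac{\delta(x + 1/3)}{6}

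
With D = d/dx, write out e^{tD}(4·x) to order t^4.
4 t + 4 x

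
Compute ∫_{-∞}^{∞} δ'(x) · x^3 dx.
0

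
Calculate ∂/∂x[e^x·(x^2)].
x \left(x + 2\right) e^{x}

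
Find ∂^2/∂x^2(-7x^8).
- 392 x^{6}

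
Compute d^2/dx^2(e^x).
e^{x}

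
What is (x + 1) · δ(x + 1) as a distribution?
0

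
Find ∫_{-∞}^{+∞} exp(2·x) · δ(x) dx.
1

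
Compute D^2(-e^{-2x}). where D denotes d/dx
- 4 e^{- 2 x}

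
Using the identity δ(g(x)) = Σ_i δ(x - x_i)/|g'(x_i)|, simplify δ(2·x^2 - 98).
\frac{\delta(x - 7) + \delta(x + 7)}{28}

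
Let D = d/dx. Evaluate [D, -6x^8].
- 48 x^{7}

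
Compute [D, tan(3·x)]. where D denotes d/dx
\frac{3}{\cos^{2}{\left(3 x \right)}}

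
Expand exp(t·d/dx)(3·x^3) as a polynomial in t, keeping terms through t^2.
3 x \left(3 t^{2} + 3 t x + x^{2}\right)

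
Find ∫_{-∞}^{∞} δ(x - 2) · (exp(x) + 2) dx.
2 + e^{2}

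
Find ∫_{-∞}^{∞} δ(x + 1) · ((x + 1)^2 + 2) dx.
2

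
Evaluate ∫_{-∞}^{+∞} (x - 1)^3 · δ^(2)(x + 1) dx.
-12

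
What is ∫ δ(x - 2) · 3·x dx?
6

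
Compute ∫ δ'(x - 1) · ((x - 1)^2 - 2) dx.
0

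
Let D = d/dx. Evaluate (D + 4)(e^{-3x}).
e^{- 3 x}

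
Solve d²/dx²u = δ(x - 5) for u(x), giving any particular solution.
\frac{|x - 5|}{2}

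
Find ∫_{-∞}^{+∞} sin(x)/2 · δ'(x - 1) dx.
- \frac{\cos{\left(1 \right)}}{2}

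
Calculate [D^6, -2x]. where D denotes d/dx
-12D^{5}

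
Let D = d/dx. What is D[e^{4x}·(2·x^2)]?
4 x \left(2 x + 1\right) e^{4 x}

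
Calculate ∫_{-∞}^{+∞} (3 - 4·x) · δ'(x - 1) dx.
4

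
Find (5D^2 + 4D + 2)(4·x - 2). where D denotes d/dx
8 x + 12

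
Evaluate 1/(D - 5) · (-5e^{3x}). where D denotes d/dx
\frac{5 e^{3 x}}{2}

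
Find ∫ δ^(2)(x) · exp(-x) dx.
1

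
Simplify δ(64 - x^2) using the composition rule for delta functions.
\frac{\delta(x - 8) + \delta(x + 8)}{16}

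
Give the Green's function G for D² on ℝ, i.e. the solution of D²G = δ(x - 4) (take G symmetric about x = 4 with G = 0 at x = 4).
\frac{|x - 4|}{2}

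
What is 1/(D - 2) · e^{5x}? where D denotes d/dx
\frac{e^{5 x}}{3}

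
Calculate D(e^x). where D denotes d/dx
e^{x}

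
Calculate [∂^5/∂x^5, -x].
-5\frac{d^{4}}{dx^{4}}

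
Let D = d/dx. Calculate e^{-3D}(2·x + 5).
2 x - 1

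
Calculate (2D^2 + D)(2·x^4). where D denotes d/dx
8 x^{2} \left(x + 6\right)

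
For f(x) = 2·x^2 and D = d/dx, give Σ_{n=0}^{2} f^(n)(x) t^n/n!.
2 t^{2} + 4 t x + 2 x^{2}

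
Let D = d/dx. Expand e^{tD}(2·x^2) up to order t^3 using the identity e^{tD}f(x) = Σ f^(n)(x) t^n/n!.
2 t^{2} + 4 t x + 2 x^{2}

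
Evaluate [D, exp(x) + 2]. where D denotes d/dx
e^{x}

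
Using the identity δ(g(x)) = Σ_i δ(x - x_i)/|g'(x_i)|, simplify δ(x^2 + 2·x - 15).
\frac{\delta(x + 5) + \delta(x - 3)}{8}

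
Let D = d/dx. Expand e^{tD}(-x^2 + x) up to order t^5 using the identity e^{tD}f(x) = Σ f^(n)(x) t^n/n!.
- t^{2} - t \left(2 x - 1\right) - x^{2} + x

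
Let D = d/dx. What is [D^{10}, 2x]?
20D^{9}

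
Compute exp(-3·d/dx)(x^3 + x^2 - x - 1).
x^{3} - 8 x^{2} + 20 x - 16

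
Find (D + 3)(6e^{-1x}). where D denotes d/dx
12 e^{- x}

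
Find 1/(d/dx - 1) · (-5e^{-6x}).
\frac{5 e^{- 6 x}}{7}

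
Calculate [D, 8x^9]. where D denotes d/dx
72 x^{8}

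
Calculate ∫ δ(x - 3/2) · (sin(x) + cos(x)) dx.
\sqrt{2} \sin{\left(\frac{\pi}{4} + \frac{3}{2} \right)}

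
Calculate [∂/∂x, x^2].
2 x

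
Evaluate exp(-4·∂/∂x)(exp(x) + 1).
e^{x - 4} + 1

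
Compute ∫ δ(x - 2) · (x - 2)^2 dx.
0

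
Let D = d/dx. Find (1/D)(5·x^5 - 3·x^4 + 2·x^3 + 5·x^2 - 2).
\frac{5 x^{6}}{6} - \frac{3 x^{5}}{5} + \frac{x^{4}}{2} + \frac{5 x^{3}}{3} - 2 x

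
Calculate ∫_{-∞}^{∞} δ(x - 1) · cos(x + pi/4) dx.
\cos{\left(\frac{\pi}{4} + 1 \right)}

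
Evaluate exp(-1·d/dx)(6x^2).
6 x^{2} - 12 x + 6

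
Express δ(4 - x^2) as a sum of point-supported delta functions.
\frac{\delta(x - 2) + \delta(x + 2)}{4}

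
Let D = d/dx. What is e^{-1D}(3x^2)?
3 x^{2} - 6 x + 3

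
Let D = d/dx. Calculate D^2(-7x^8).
- 392 x^{6}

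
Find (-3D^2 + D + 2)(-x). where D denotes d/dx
- 2 x - 1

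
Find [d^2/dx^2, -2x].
-4\frac{d}{dx}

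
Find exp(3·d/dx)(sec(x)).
\sec{\left(x + 3 \right)}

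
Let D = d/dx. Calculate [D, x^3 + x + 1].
3 x^{2} + 1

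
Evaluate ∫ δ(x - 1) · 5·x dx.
5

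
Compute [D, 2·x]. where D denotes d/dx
2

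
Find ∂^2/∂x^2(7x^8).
392 x^{6}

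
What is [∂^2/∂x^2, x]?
2\frac{d}{dx}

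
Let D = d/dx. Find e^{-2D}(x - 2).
x - 4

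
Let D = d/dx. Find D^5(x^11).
55440 x^{6}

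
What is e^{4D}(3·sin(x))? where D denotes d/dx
3 \sin{\left(x + 4 \right)}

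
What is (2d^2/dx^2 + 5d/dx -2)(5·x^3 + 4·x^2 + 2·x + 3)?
- 10 x^{3} + 67 x^{2} + 96 x + 20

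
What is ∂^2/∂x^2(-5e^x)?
- 5 e^{x}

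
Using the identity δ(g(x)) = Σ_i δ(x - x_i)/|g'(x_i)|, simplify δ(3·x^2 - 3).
\frac{\delta(x - 1) + \delta(x + 1)}{6}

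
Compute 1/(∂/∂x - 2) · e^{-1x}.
- \frac{e^{- x}}{3}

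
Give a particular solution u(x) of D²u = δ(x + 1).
\frac{|x + 1|}{2}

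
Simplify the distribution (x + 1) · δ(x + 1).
0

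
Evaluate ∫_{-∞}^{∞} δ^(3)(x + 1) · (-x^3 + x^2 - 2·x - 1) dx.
6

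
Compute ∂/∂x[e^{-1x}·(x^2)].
x \left(2 - x\right) e^{- x}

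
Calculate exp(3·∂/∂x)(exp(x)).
e^{x + 3}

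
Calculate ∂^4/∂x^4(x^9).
3024 x^{5}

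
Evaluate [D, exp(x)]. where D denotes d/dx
e^{x}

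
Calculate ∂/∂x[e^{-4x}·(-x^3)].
x^{2} \left(4 x - 3\right) e^{- 4 x}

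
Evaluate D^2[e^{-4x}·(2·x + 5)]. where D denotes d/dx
32 \left(x + 2\right) e^{- 4 x}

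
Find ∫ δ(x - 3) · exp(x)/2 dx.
\frac{e^{3}}{2}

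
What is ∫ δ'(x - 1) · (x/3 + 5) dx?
- \frac{1}{3}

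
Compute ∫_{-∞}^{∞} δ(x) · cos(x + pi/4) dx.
\frac{\sqrt{2}}{2}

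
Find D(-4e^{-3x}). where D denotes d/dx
12 e^{- 3 x}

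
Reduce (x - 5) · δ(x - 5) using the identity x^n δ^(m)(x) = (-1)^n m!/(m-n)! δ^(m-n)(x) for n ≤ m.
0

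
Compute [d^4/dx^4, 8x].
32\frac{d^{3}}{dx^{3}}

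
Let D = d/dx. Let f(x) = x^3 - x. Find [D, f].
3 x^{2} - 1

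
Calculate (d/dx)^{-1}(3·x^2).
x^{3}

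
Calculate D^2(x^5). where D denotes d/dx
20 x^{3}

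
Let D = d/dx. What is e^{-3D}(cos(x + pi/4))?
\cos{\left(x - 3 + \frac{\pi}{4} \right)}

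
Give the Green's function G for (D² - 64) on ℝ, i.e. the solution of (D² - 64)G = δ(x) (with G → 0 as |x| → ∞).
-\frac{e^{-8|x|}}{16}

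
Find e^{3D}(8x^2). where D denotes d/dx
8 x^{2} + 48 x + 72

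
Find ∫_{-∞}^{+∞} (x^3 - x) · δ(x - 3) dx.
24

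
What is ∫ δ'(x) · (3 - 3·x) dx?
3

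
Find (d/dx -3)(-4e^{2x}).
4 e^{2 x}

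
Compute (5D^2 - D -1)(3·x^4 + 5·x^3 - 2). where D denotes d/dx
- 3 x^{4} - 17 x^{3} + 165 x^{2} + 150 x + 2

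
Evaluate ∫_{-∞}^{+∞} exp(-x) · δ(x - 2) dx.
e^{-2}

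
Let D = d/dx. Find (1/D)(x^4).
\frac{x^{5}}{5}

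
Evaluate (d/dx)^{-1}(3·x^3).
\frac{3 x^{4}}{4}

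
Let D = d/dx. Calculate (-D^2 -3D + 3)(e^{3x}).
- 15 e^{3 x}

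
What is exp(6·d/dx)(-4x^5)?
- 4 x^{5} - 120 x^{4} - 1440 x^{3} - 8640 x^{2} - 25920 x - 31104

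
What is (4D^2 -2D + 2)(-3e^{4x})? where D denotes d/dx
- 174 e^{4 x}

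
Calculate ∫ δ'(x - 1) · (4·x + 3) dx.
-4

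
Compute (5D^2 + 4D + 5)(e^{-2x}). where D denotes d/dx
17 e^{- 2 x}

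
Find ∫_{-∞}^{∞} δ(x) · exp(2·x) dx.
1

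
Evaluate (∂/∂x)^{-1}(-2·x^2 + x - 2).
- \frac{2 x^{3}}{3} + \frac{x^{2}}{2} - 2 x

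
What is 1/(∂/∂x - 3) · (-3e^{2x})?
3 e^{2 x}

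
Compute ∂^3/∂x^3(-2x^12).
- 2640 x^{9}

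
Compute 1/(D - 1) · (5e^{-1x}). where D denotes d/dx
- \frac{5 e^{- x}}{2}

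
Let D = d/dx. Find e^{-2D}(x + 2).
x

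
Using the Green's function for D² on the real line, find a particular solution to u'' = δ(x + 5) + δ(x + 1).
\frac{|x + 5|}{2} + \frac{|x + 1|}{2}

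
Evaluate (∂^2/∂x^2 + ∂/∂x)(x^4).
4 x^{2} \left(x + 3\right)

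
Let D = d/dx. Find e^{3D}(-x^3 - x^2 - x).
- x^{3} - 10 x^{2} - 34 x - 39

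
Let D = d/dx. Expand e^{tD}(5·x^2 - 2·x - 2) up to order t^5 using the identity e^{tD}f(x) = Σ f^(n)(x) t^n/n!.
5 t^{2} + 2 t \left(5 x - 1\right) + 5 x^{2} - 2 x - 2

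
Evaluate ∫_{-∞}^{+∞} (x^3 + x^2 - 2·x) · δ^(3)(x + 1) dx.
-6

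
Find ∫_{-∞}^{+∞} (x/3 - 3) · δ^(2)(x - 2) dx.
0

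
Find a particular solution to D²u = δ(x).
\frac{|x|}{2}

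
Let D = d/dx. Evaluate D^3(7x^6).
840 x^{3}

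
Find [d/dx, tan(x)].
\frac{1}{\cos^{2}{\left(x \right)}}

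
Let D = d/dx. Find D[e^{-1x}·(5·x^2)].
5 x \left(2 - x\right) e^{- x}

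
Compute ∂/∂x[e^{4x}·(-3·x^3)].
x^{2} \left(- 12 x - 9\right) e^{4 x}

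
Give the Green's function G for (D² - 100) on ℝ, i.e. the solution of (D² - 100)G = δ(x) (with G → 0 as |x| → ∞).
-\frac{e^{-10|x|}}{20}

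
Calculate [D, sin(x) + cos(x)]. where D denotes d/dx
- \sin{\left(x \right)} + \cos{\left(x \right)}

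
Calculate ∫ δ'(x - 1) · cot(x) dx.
\frac{1}{\sin^{2}{\left(1 \right)}}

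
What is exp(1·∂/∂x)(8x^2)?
8 x^{2} + 16 x + 8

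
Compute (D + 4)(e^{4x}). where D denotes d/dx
8 e^{4 x}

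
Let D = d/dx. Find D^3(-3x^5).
- 180 x^{2}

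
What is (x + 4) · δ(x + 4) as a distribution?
0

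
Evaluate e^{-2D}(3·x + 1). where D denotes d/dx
3 x - 5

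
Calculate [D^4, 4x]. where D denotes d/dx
16D^{3}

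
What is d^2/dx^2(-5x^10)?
- 450 x^{8}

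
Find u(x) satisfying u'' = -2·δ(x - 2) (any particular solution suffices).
-|x - 2|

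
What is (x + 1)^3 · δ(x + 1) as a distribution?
0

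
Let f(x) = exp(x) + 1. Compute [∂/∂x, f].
e^{x}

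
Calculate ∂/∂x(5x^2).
10 x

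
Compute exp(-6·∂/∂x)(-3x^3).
- 3 x^{3} + 54 x^{2} - 324 x + 648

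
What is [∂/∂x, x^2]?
2 x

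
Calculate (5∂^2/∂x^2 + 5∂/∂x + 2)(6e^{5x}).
912 e^{5 x}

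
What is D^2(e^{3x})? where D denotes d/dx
9 e^{3 x}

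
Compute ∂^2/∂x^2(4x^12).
528 x^{10}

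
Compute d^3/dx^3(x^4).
24 x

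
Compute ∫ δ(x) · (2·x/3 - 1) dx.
-1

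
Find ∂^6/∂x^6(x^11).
332640 x^{5}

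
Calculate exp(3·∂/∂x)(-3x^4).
- 3 x^{4} - 36 x^{3} - 162 x^{2} - 324 x - 243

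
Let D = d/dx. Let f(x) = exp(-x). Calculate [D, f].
- e^{- x}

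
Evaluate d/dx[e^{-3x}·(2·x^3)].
6 x^{2} \left(1 - x\right) e^{- 3 x}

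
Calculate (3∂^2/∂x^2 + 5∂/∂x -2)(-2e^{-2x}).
0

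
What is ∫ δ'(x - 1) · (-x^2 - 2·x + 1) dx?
4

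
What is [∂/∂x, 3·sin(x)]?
3 \cos{\left(x \right)}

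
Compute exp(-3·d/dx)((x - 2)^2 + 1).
x^{2} - 10 x + 26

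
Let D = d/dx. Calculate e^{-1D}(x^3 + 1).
x \left(x^{2} - 3 x + 3\right)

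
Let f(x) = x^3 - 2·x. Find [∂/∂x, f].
3 x^{2} - 2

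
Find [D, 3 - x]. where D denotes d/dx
-1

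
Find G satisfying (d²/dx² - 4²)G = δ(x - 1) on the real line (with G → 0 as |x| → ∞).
-\frac{e^{-4|x - 1|}}{8}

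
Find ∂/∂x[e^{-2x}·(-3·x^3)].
x^{2} \left(6 x - 9\right) e^{- 2 x}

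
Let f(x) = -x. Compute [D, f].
-1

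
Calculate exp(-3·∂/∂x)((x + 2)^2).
x^{2} - 2 x + 1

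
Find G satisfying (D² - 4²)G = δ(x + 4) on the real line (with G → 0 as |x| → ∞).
-\frac{e^{-4|x + 4|}}{8}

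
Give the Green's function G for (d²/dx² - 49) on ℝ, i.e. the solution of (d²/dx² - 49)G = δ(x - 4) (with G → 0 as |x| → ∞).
-\frac{e^{-7|x - 4|}}{14}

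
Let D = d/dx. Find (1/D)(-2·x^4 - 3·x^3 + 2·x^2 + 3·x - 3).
- \frac{2 x^{5}}{5} - \frac{3 x^{4}}{4} + \frac{2 x^{3}}{3} + \frac{3 x^{2}}{2} - 3 x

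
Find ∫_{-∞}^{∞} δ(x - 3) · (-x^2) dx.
-9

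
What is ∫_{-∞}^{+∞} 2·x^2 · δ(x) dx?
0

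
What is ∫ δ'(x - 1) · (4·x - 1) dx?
-4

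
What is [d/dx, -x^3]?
- 3 x^{2}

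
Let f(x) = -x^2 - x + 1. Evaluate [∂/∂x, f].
- 2 x - 1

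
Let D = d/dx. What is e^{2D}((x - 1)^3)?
x^{3} + 3 x^{2} + 3 x + 1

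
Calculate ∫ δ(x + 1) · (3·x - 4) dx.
-7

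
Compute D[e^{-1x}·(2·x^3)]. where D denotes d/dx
2 x^{2} \left(3 - x\right) e^{- x}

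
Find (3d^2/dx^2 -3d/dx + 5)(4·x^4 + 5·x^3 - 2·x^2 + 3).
20 x^{4} - 23 x^{3} + 89 x^{2} + 102 x + 3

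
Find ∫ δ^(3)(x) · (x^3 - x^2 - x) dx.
-6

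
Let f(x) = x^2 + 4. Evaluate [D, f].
2 x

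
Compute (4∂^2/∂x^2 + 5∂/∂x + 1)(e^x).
10 e^{x}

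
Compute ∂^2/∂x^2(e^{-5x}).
25 e^{- 5 x}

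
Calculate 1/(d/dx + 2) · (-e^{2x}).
- \frac{e^{2 x}}{4}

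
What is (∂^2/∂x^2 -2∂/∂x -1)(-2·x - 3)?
2 x + 7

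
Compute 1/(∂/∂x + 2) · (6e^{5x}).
\frac{6 e^{5 x}}{7}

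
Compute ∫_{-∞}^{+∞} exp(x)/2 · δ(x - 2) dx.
\frac{e^{2}}{2}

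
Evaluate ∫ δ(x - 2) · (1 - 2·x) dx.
-3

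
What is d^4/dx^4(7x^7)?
5880 x^{3}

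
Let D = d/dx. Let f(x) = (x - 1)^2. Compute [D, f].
2 x - 2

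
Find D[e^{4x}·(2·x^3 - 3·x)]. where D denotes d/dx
\left(8 x^{3} + 6 x^{2} - 12 x - 3\right) e^{4 x}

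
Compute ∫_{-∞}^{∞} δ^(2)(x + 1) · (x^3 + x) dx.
-6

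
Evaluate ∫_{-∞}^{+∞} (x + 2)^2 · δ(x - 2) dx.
16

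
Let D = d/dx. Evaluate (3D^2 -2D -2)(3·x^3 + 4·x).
- 6 x^{3} - 18 x^{2} + 46 x - 8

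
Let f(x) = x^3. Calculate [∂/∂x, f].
3 x^{2}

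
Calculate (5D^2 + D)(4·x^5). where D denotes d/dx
20 x^{3} \left(x + 20\right)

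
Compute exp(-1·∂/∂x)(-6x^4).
- 6 x^{4} + 24 x^{3} - 36 x^{2} + 24 x - 6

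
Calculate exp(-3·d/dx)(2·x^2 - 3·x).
2 x^{2} - 15 x + 27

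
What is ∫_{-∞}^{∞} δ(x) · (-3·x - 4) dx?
-4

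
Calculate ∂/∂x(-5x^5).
- 25 x^{4}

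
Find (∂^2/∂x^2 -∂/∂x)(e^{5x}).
20 e^{5 x}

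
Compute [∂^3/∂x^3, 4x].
12\frac{d^{2}}{dx^{2}}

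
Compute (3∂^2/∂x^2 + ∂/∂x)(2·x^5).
10 x^{3} \left(x + 12\right)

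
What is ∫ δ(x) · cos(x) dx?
1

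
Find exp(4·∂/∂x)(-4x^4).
- 4 x^{4} - 64 x^{3} - 384 x^{2} - 1024 x - 1024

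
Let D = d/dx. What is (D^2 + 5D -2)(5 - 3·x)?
6 x - 25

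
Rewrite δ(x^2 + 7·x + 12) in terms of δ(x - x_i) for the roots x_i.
\frac{\delta(x + 4) + \delta(x + 3)}{1}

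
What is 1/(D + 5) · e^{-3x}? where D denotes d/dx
\frac{e^{- 3 x}}{2}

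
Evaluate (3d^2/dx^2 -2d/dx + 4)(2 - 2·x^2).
- 8 x^{2} + 8 x - 4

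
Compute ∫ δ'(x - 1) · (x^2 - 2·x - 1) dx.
0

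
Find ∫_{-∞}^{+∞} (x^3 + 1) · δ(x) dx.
1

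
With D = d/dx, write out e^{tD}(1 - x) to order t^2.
- t - x + 1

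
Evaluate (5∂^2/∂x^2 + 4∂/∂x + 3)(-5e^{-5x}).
- 540 e^{- 5 x}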